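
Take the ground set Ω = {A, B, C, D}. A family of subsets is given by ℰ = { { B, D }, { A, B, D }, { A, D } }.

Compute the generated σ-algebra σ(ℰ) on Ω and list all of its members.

σ(ℰ) (16 sets): { ∅, { A }, { B }, { C }, { D }, { A, B }, { A, C }, { A, D }, { B, C }, { B, D }, { C, D }, { A, B, C }, { A, B, D }, { A, C, D }, { B, C, D }, Ω }

Check:
Take S₀ = ℰ ∪ {∅, Ω} = { ∅, { A, D }, { B, D }, { A, B, D }, Ω }.
Round 1 (3 new):
  { C }  = { A, B, D }ᶜ
  { A, C }  = { B, D }ᶜ
  { B, C }  = { A, D }ᶜ
  (now 8)
Round 2: +3 →
  { A, B, C }  = { A, C } ∪ { B, C }
  { A, C, D }  = { C } ∪ { A, D }
  { B, C, D }  = { C } ∪ { B, D }
  (now 11)
Round 3 (3 new):
  { A }  = { B, C, D }ᶜ
  { B }  = { A, C, D }ᶜ
  { D }  = { A, B, C }ᶜ
  (now 14)
Round 4. New:
  { A, B }  = { B } ∪ { A }
  { C, D }  = { C } ∪ { D }
  (now 16)
After Round 5 the family is unchanged; done.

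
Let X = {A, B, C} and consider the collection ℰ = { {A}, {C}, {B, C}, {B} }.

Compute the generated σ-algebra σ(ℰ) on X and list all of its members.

σ(ℰ) (8 sets): { {}, {A}, {B}, {C}, {A, B}, {A, C}, {B, C}, X }

Derivation:
Initial family (6 sets): { {}, {A}, {B}, {C}, {B, C}, X }.
Pass 1. New:
  {A, B}  = {C}ᶜ
  {A, C}  = {B}ᶜ
  — 8 sets.
Pass 2 adds nothing — fixpoint reached.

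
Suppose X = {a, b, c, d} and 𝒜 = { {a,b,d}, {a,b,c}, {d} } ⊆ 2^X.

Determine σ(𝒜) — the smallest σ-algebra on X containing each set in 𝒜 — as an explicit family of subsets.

Begin from { ∅, {d}, {a,b,c}, {a,b,d}, X } (that is, 𝒜 plus ∅ and X).
Iteration 1 (1 new):
  {c}  = complement {a,b,d}
  [6 total]
Iteration 2 adds 1:
  {c,d}  = {d} ∪ {c}
  [7 total]
Iteration 3 (1 new):
  {a,b}  = complement {c,d}
  [8 total]
Iteration 4 adds nothing — fixpoint reached.

σ(𝒜) = { ∅, {c}, {d}, {a,b}, {c,d}, {a,b,c}, {a,b,d}, X }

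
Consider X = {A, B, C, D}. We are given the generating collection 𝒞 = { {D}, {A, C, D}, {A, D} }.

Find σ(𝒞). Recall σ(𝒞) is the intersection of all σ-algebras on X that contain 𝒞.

|σ(𝒞)| = 16.  σ(𝒞) = { {}, {A}, {B}, {C}, {D}, {A, B}, {A, C}, {A, D}, {B, C}, {B, D}, {C, D}, {A, B, C}, {A, B, D}, {A, C, D}, {B, C, D}, X }

Trace:
Take S₀ = 𝒞 ∪ {∅, X} = { {}, {D}, {A, D}, {A, C, D}, X }.
Step 1: +3 →
  {B}  = {A, C, D}ᶜ
  {B, C}  = {A, D}ᶜ
  {A, B, C}  = {D}ᶜ
Step 2: +3 →
  {B, D}  = {D} ∪ {B}
  {A, B, D}  = {B} ∪ {A, D}
  {B, C, D}  = {D} ∪ {B, C}
Step 3: 3 new —
  {A}  = {B, C, D}ᶜ
  {C}  = {A, B, D}ᶜ
  {A, C}  = {B, D}ᶜ
Step 4 adds 2:
  {A, B}  = {B} ∪ {A}
  {C, D}  = {C} ∪ {D}
Step 5: stable.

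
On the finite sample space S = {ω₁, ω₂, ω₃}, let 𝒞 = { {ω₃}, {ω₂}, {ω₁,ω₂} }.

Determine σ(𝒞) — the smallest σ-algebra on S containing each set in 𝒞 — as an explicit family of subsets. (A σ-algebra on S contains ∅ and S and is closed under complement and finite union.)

Take S₀ = 𝒞 ∪ {∅, S} = { {}, {ω₂}, {ω₃}, {ω₁,ω₂}, S }.
Pass 1: +2 →
  {ω₁,ω₃}  = {ω₂}ᶜ
  {ω₂,ω₃}  = {ω₃} ∪ {ω₂}
  (now 7)
Pass 2. New:
  {ω₁}  = {ω₂,ω₃}ᶜ
  (now 8)
Pass 3 adds nothing — fixpoint reached.

Hence σ(𝒞) has 8 members: { {}, {ω₁}, {ω₂}, {ω₃}, {ω₁,ω₂}, {ω₁,ω₃}, {ω₂,ω₃}, S }.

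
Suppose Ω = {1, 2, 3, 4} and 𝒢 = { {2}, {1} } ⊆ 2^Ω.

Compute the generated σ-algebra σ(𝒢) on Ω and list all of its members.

Seed the family with 𝒢 together with ∅ and Ω: { ∅, {1}, {2}, Ω }.
Round 1. New:
  {1,2}  = {2} ∪ {1}
  {1,3,4}  = ᶜ of {2}
  {2,3,4}  = ᶜ of {1}
Round 2 adds 1:
  {3,4}  = ᶜ of {1,2}
Round 3: no new sets; the family is a σ-algebra.

Hence σ(𝒢) has 8 members: { ∅, {1}, {2}, {1,2}, {3,4}, {1,3,4}, {2,3,4}, Ω }.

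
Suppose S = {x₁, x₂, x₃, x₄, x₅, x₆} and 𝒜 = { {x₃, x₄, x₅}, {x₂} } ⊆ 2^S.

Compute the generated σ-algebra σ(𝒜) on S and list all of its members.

σ(𝒜) = { {}, {x₂}, {x₁, x₆}, {x₁, x₂, x₆}, {x₃, x₄, x₅}, {x₂, x₃, x₄, x₅}, {x₁, x₃, x₄, x₅, x₆}, S }

Working:
Seed the family with 𝒜 together with ∅ and S: { {}, {x₂}, {x₃, x₄, x₅}, S }.
Pass 1: +3 →
  {x₁, x₂, x₆}  = S∖{x₃, x₄, x₅}
  {x₂, x₃, x₄, x₅}  = {x₂} ∪ {x₃, x₄, x₅}
  {x₁, x₃, x₄, x₅, x₆}  = S∖{x₂}
  [7 total]
Pass 2 (1 new):
  {x₁, x₆}  = S∖{x₂, x₃, x₄, x₅}
  [8 total]
Pass 3: closed — nothing new.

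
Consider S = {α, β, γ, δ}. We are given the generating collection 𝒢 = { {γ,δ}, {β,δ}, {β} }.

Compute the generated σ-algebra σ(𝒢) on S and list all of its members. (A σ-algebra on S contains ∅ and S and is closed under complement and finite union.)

Begin from { {}, {β}, {β,δ}, {γ,δ}, S } (that is, 𝒢 plus ∅ and S).
Step 1 (4 new):
  {α,β}  = complement {γ,δ}
  {α,γ}  = complement {β,δ}
  {α,γ,δ}  = complement {β}
  {β,γ,δ}  = {γ,δ} ∪ {β}
  |family| = 9
Step 2 (3 new):
  {α}  = complement {β,γ,δ}
  {α,β,γ}  = {α,β} ∪ {α,γ}
  {α,β,δ}  = {α,β} ∪ {β,δ}
  |family| = 12
Step 3: 2 new —
  {γ}  = complement {α,β,δ}
  {δ}  = complement {α,β,γ}
  |family| = 14
Step 4 (2 new):
  {α,δ}  = {δ} ∪ {α}
  {β,γ}  = {γ} ∪ {β}
  |family| = 16
Step 5: stable.

Hence σ(𝒢) has 16 members: { {}, {α}, {β}, {γ}, {δ}, {α,β}, {α,γ}, {α,δ}, {β,γ}, {β,δ}, {γ,δ}, {α,β,γ}, {α,β,δ}, {α,γ,δ}, {β,γ,δ}, S }.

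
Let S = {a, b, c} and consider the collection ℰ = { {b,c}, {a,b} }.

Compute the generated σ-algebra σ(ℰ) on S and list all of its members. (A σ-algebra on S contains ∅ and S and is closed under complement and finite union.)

Start: ℰ ∪ {∅, S} = { {}, {a,b}, {b,c}, S }.
Pass 1. New:
  {a}  = S∖{b,c}
  {c}  = S∖{a,b}
  [6 total]
Pass 2. New:
  {a,c}  = {c} ∪ {a}
  [7 total]
Pass 3 adds 1:
  {b}  = S∖{a,c}
  [8 total]
Pass 4 adds nothing — fixpoint reached.

Hence σ(ℰ) has 8 members: { {}, {a}, {b}, {c}, {a,b}, {a,c}, {b,c}, S }.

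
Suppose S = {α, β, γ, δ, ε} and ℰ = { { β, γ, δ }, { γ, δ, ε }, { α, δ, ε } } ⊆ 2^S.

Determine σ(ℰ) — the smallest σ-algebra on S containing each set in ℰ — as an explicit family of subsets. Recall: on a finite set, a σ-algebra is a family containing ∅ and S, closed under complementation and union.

|σ(ℰ)| = 32.  σ(ℰ) = { {  }, { α }, { β }, { γ }, { δ }, { ε }, { α, β }, { α, γ }, { α, δ }, { α, ε }, { β, γ }, { β, δ }, { β, ε }, { γ, δ }, { γ, ε }, { δ, ε }, { α, β, γ }, { α, β, δ }, { α, β, ε }, { α, γ, δ }, { α, γ, ε }, { α, δ, ε }, { β, γ, δ }, { β, γ, ε }, { β, δ, ε }, { γ, δ, ε }, { α, β, γ, δ }, { α, β, γ, ε }, { α, β, δ, ε }, { α, γ, δ, ε }, { β, γ, δ, ε }, S }

Derivation:
Take S₀ = ℰ ∪ {∅, S} = { {  }, { α, δ, ε }, { β, γ, δ }, { γ, δ, ε }, S }.
Step 1. New:
  { α, β }  = ᶜ of { γ, δ, ε }
  { α, ε }  = ᶜ of { β, γ, δ }
  { β, γ }  = ᶜ of { α, δ, ε }
  { α, γ, δ, ε }  = { α, δ, ε } ∪ { γ, δ, ε }
  { β, γ, δ, ε }  = { γ, δ, ε } ∪ { β, γ, δ }
  (now 10)
Step 2 adds 7:
  { α }  = ᶜ of { β, γ, δ, ε }
  { β }  = ᶜ of { α, γ, δ, ε }
  { α, β, γ }  = { α, β } ∪ { β, γ }
  { α, β, ε }  = { α, β } ∪ { α, ε }
  { α, β, γ, δ }  = { β, γ, δ } ∪ { α, β }
  { α, β, γ, ε }  = { β, γ } ∪ { α, ε }
  { α, β, δ, ε }  = { α, δ, ε } ∪ { α, β }
  (now 17)
Step 3. New:
  { γ }  = ᶜ of { α, β, δ, ε }
  { δ }  = ᶜ of { α, β, γ, ε }
  { ε }  = ᶜ of { α, β, γ, δ }
  { γ, δ }  = ᶜ of { α, β, ε }
  { δ, ε }  = ᶜ of { α, β, γ }
  (now 22)
Step 4 (10 new):
  { α, γ }  = { γ } ∪ { α }
  { α, δ }  = { δ } ∪ { α }
  { β, δ }  = { β } ∪ { δ }
  { β, ε }  = { β } ∪ { ε }
  { γ, ε }  = { ε } ∪ { γ }
  { α, β, δ }  = { α, β } ∪ { δ }
  { α, γ, δ }  = { γ, δ } ∪ { α }
  { α, γ, ε }  = { γ } ∪ { α, ε }
  { β, γ, ε }  = { ε } ∪ { β, γ }
  { β, δ, ε }  = { β } ∪ { δ, ε }
  (now 32)
Step 5: closed — nothing new.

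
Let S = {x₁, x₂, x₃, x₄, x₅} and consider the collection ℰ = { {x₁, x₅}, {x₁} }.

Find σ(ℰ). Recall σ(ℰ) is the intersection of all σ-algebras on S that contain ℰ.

Initial family (4 sets): { {}, {x₁}, {x₁, x₅}, S }.
Pass 1: 2 new —
  {x₂, x₃, x₄}  = complement {x₁, x₅}
  {x₂, x₃, x₄, x₅}  = complement {x₁}
  |family| = 6
Pass 2 adds 1:
  {x₁, x₂, x₃, x₄}  = {x₂, x₃, x₄} ∪ {x₁}
  |family| = 7
Pass 3: 1 new —
  {x₅}  = complement {x₁, x₂, x₃, x₄}
  |family| = 8
Pass 4: no new sets; the family is a σ-algebra.

σ(ℰ) = { {}, {x₁}, {x₅}, {x₁, x₅}, {x₂, x₃, x₄}, {x₁, x₂, x₃, x₄}, {x₂, x₃, x₄, x₅}, S }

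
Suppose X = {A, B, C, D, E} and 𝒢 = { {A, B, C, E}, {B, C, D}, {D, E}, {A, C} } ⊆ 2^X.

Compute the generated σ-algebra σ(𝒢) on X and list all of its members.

Begin from { {}, {A, C}, {D, E}, {B, C, D}, {A, B, C, E}, X } (that is, 𝒢 plus ∅ and X).
Step 1 adds 7:
  {D}  = complement {A, B, C, E}
  {A, E}  = complement {B, C, D}
  {A, B, C}  = complement {D, E}
  {B, D, E}  = complement {A, C}
  {A, B, C, D}  = {B, C, D} ∪ {A, C}
  {A, C, D, E}  = {D, E} ∪ {A, C}
  {B, C, D, E}  = {D, E} ∪ {B, C, D}
  [13 total]
Step 2: 7 new —
  {A}  = complement {B, C, D, E}
  {B}  = complement {A, C, D, E}
  {E}  = complement {A, B, C, D}
  {A, C, D}  = {A, C} ∪ {D}
  {A, C, E}  = {A, C} ∪ {A, E}
  {A, D, E}  = {D, E} ∪ {A, E}
  {A, B, D, E}  = {A, E} ∪ {B, D, E}
  [20 total]
Step 3: +7 →
  {C}  = complement {A, B, D, E}
  {A, B}  = {B} ∪ {A}
  {A, D}  = {D} ∪ {A}
  {B, C}  = complement {A, D, E}
  {B, D}  = complement {A, C, E}
  {B, E}  = complement {A, C, D}
  {A, B, E}  = {B} ∪ {A, E}
  [27 total]
Step 4: +5 →
  {C, D}  = complement {A, B, E}
  {C, E}  = {E} ∪ {C}
  {A, B, D}  = {A, B} ∪ {A, D}
  {B, C, E}  = complement {A, D}
  {C, D, E}  = complement {A, B}
  [32 total]
Step 5 adds nothing — fixpoint reached.

σ(𝒢) = { {}, {A}, {B}, {C}, {D}, {E}, {A, B}, {A, C}, {A, D}, {A, E}, {B, C}, {B, D}, {B, E}, {C, D}, {C, E}, {D, E}, {A, B, C}, {A, B, D}, {A, B, E}, {A, C, D}, {A, C, E}, {A, D, E}, {B, C, D}, {B, C, E}, {B, D, E}, {C, D, E}, {A, B, C, D}, {A, B, C, E}, {A, B, D, E}, {A, C, D, E}, {B, C, D, E}, X }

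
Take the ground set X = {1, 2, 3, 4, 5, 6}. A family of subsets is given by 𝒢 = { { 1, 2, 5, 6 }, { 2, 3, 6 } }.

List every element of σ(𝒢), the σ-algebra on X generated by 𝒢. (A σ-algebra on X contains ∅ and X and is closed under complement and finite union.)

Initial family (4 sets): { {}, { 2, 3, 6 }, { 1, 2, 5, 6 }, X }.
Round 1. New:
  { 3, 4 }  = complement { 1, 2, 5, 6 }
  { 1, 4, 5 }  = complement { 2, 3, 6 }
  { 1, 2, 3, 5, 6 }  = { 2, 3, 6 } ∪ { 1, 2, 5, 6 }
  (now 7)
Round 2 adds 4:
  { 4 }  = complement { 1, 2, 3, 5, 6 }
  { 1, 3, 4, 5 }  = { 1, 4, 5 } ∪ { 3, 4 }
  { 2, 3, 4, 6 }  = { 3, 4 } ∪ { 2, 3, 6 }
  { 1, 2, 4, 5, 6 }  = { 1, 4, 5 } ∪ { 1, 2, 5, 6 }
  (now 11)
Round 3. New:
  { 3 }  = complement { 1, 2, 4, 5, 6 }
  { 1, 5 }  = complement { 2, 3, 4, 6 }
  { 2, 6 }  = complement { 1, 3, 4, 5 }
  (now 14)
Round 4 (2 new):
  { 1, 3, 5 }  = { 3 } ∪ { 1, 5 }
  { 2, 4, 6 }  = { 4 } ∪ { 2, 6 }
  (now 16)
Round 5: closed — nothing new.

σ(𝒢) = { {}, { 3 }, { 4 }, { 1, 5 }, { 2, 6 }, { 3, 4 }, { 1, 3, 5 }, { 1, 4, 5 }, { 2, 3, 6 }, { 2, 4, 6 }, { 1, 2, 5, 6 }, { 1, 3, 4, 5 }, { 2, 3, 4, 6 }, { 1, 2, 3, 5, 6 }, { 1, 2, 4, 5, 6 }, X }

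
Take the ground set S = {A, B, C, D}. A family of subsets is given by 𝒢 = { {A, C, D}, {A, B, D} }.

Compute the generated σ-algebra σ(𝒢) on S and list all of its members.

Start: 𝒢 ∪ {∅, S} = { {}, {A, B, D}, {A, C, D}, S }.
Step 1: 2 new —
  {B}  = complement {A, C, D}
  {C}  = complement {A, B, D}
  [6 total]
Step 2 (1 new):
  {B, C}  = {C} ∪ {B}
  [7 total]
Step 3: +1 →
  {A, D}  = complement {B, C}
  [8 total]
Step 4: already closed under ᶜ and ∪.

Therefore σ(𝒢) = { {}, {B}, {C}, {A, D}, {B, C}, {A, B, D}, {A, C, D}, S } (|σ(𝒢)| = 8).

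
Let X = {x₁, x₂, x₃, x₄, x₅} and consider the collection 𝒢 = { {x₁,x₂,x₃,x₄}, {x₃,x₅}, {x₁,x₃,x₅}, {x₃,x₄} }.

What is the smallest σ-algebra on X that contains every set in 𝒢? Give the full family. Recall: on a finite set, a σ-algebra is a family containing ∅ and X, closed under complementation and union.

σ(𝒢) (32 sets): { ∅, {x₁}, {x₂}, {x₃}, {x₄}, {x₅}, {x₁,x₂}, {x₁,x₃}, {x₁,x₄}, {x₁,x₅}, {x₂,x₃}, {x₂,x₄}, {x₂,x₅}, {x₃,x₄}, {x₃,x₅}, {x₄,x₅}, {x₁,x₂,x₃}, {x₁,x₂,x₄}, {x₁,x₂,x₅}, {x₁,x₃,x₄}, {x₁,x₃,x₅}, {x₁,x₄,x₅}, {x₂,x₃,x₄}, {x₂,x₃,x₅}, {x₂,x₄,x₅}, {x₃,x₄,x₅}, {x₁,x₂,x₃,x₄}, {x₁,x₂,x₃,x₅}, {x₁,x₂,x₄,x₅}, {x₁,x₃,x₄,x₅}, {x₂,x₃,x₄,x₅}, X }

Derivation:
Seed the family with 𝒢 together with ∅ and X: { ∅, {x₃,x₄}, {x₃,x₅}, {x₁,x₃,x₅}, {x₁,x₂,x₃,x₄}, X }.
Round 1 adds 6:
  {x₅}  = ᶜ of {x₁,x₂,x₃,x₄}
  {x₂,x₄}  = ᶜ of {x₁,x₃,x₅}
  {x₁,x₂,x₄}  = ᶜ of {x₃,x₅}
  {x₁,x₂,x₅}  = ᶜ of {x₃,x₄}
  {x₃,x₄,x₅}  = {x₃,x₄} ∪ {x₃,x₅}
  {x₁,x₃,x₄,x₅}  = {x₃,x₄} ∪ {x₁,x₃,x₅}
  — 12 sets.
Round 2 (7 new):
  {x₂}  = ᶜ of {x₁,x₃,x₄,x₅}
  {x₁,x₂}  = ᶜ of {x₃,x₄,x₅}
  {x₂,x₃,x₄}  = {x₃,x₄} ∪ {x₂,x₄}
  {x₂,x₄,x₅}  = {x₅} ∪ {x₂,x₄}
  {x₁,x₂,x₃,x₅}  = {x₁,x₃,x₅} ∪ {x₁,x₂,x₅}
  {x₁,x₂,x₄,x₅}  = {x₁,x₂,x₄} ∪ {x₅}
  {x₂,x₃,x₄,x₅}  = {x₃,x₄,x₅} ∪ {x₂,x₄}
  — 19 sets.
Round 3. New:
  {x₁}  = ᶜ of {x₂,x₃,x₄,x₅}
  {x₃}  = ᶜ of {x₁,x₂,x₄,x₅}
  {x₄}  = ᶜ of {x₁,x₂,x₃,x₅}
  {x₁,x₃}  = ᶜ of {x₂,x₄,x₅}
  {x₁,x₅}  = ᶜ of {x₂,x₃,x₄}
  {x₂,x₅}  = {x₂} ∪ {x₅}
  {x₂,x₃,x₅}  = {x₂} ∪ {x₃,x₅}
  — 26 sets.
Round 4. New:
  {x₁,x₄}  = ᶜ of {x₂,x₃,x₅}
  {x₂,x₃}  = {x₂} ∪ {x₃}
  {x₄,x₅}  = {x₅} ∪ {x₄}
  {x₁,x₂,x₃}  = {x₁,x₂} ∪ {x₃}
  {x₁,x₃,x₄}  = ᶜ of {x₂,x₅}
  {x₁,x₄,x₅}  = {x₁,x₅} ∪ {x₄}
  — 32 sets.
Round 5: already closed under ᶜ and ∪.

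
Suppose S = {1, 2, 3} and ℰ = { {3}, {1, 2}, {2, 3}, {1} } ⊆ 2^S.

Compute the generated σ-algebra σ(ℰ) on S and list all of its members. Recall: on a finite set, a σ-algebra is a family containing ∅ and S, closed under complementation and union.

Seed the family with ℰ together with ∅ and S: { {}, {1}, {3}, {1, 2}, {2, 3}, S }.
Round 1 (1 new):
  {1, 3}  = {3} ∪ {1}
  (now 7)
Round 2: 1 new —
  {2}  = {1, 3}ᶜ
  (now 8)
Round 3: closed — nothing new.

Hence σ(ℰ) has 8 members: { {}, {1}, {2}, {3}, {1, 2}, {1, 3}, {2, 3}, S }.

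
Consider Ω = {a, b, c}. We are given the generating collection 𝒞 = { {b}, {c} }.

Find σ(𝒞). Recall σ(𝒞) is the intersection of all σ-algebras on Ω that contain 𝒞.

Initial family (4 sets): { {}, {b}, {c}, Ω }.
Round 1 (3 new):
  {a,b}  = Ω∖{c}
  {a,c}  = Ω∖{b}
  {b,c}  = {c} ∪ {b}
Round 2: +1 →
  {a}  = Ω∖{b,c}
Round 3 adds nothing — fixpoint reached.

Hence σ(𝒞) has 8 members: { {}, {a}, {b}, {c}, {a,b}, {a,c}, {b,c}, Ω }.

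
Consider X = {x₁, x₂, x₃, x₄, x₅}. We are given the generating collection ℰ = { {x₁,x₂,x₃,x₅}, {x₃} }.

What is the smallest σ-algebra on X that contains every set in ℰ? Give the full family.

σ(ℰ) = { {}, {x₃}, {x₄}, {x₃,x₄}, {x₁,x₂,x₅}, {x₁,x₂,x₃,x₅}, {x₁,x₂,x₄,x₅}, X }

Working:
Initial family (4 sets): { {}, {x₃}, {x₁,x₂,x₃,x₅}, X }.
Round 1: +2 →
  {x₄}  = complement {x₁,x₂,x₃,x₅}
  {x₁,x₂,x₄,x₅}  = complement {x₃}
  |family| = 6
Round 2 (1 new):
  {x₃,x₄}  = {x₃} ∪ {x₄}
  |family| = 7
Round 3 (1 new):
  {x₁,x₂,x₅}  = complement {x₃,x₄}
  |family| = 8
Round 4: stable.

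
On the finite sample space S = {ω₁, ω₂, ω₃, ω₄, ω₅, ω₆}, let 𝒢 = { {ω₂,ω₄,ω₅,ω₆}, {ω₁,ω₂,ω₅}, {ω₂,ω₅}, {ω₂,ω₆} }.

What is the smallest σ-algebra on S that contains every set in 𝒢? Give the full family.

Initial family (6 sets): { {}, {ω₂,ω₅}, {ω₂,ω₆}, {ω₁,ω₂,ω₅}, {ω₂,ω₄,ω₅,ω₆}, S }.
Pass 1 adds 7:
  {ω₁,ω₃}  = ᶜ of {ω₂,ω₄,ω₅,ω₆}
  {ω₂,ω₅,ω₆}  = {ω₂,ω₅} ∪ {ω₂,ω₆}
  {ω₃,ω₄,ω₆}  = ᶜ of {ω₁,ω₂,ω₅}
  {ω₁,ω₂,ω₅,ω₆}  = {ω₁,ω₂,ω₅} ∪ {ω₂,ω₆}
  {ω₁,ω₃,ω₄,ω₅}  = ᶜ of {ω₂,ω₆}
  {ω₁,ω₃,ω₄,ω₆}  = ᶜ of {ω₂,ω₅}
  {ω₁,ω₂,ω₄,ω₅,ω₆}  = {ω₁,ω₂,ω₅} ∪ {ω₂,ω₄,ω₅,ω₆}
  — 13 sets.
Pass 2: +11 →
  {ω₃}  = ᶜ of {ω₁,ω₂,ω₄,ω₅,ω₆}
  {ω₃,ω₄}  = ᶜ of {ω₁,ω₂,ω₅,ω₆}
  {ω₁,ω₃,ω₄}  = ᶜ of {ω₂,ω₅,ω₆}
  {ω₁,ω₂,ω₃,ω₅}  = {ω₂,ω₅} ∪ {ω₁,ω₃}
  {ω₁,ω₂,ω₃,ω₆}  = {ω₂,ω₆} ∪ {ω₁,ω₃}
  {ω₂,ω₃,ω₄,ω₆}  = {ω₂,ω₆} ∪ {ω₃,ω₄,ω₆}
  {ω₁,ω₂,ω₃,ω₄,ω₅}  = {ω₂,ω₅} ∪ {ω₁,ω₃,ω₄,ω₅}
  {ω₁,ω₂,ω₃,ω₄,ω₆}  = {ω₂,ω₆} ∪ {ω₁,ω₃,ω₄,ω₆}
  {ω₁,ω₂,ω₃,ω₅,ω₆}  = {ω₂,ω₅,ω₆} ∪ {ω₁,ω₃}
  {ω₁,ω₃,ω₄,ω₅,ω₆}  = {ω₁,ω₃,ω₄,ω₅} ∪ {ω₁,ω₃,ω₄,ω₆}
  {ω₂,ω₃,ω₄,ω₅,ω₆}  = {ω₂,ω₅} ∪ {ω₃,ω₄,ω₆}
  — 24 sets.
Pass 3: +12 →
  {ω₁}  = ᶜ of {ω₂,ω₃,ω₄,ω₅,ω₆}
  {ω₂}  = ᶜ of {ω₁,ω₃,ω₄,ω₅,ω₆}
  {ω₄}  = ᶜ of {ω₁,ω₂,ω₃,ω₅,ω₆}
  {ω₅}  = ᶜ of {ω₁,ω₂,ω₃,ω₄,ω₆}
  {ω₆}  = ᶜ of {ω₁,ω₂,ω₃,ω₄,ω₅}
  {ω₁,ω₅}  = ᶜ of {ω₂,ω₃,ω₄,ω₆}
  {ω₄,ω₅}  = ᶜ of {ω₁,ω₂,ω₃,ω₆}
  {ω₄,ω₆}  = ᶜ of {ω₁,ω₂,ω₃,ω₅}
  {ω₂,ω₃,ω₅}  = {ω₂,ω₅} ∪ {ω₃}
  {ω₂,ω₃,ω₆}  = {ω₂,ω₆} ∪ {ω₃}
  {ω₂,ω₃,ω₄,ω₅}  = {ω₂,ω₅} ∪ {ω₃,ω₄}
  {ω₂,ω₃,ω₅,ω₆}  = {ω₂,ω₅,ω₆} ∪ {ω₃}
  — 36 sets.
Pass 4 (24 new):
  {ω₁,ω₂}  = {ω₁} ∪ {ω₂}
  {ω₁,ω₄}  = ᶜ of {ω₂,ω₃,ω₅,ω₆}
  {ω₁,ω₆}  = ᶜ of {ω₂,ω₃,ω₄,ω₅}
  {ω₂,ω₃}  = {ω₂} ∪ {ω₃}
  {ω₂,ω₄}  = {ω₂} ∪ {ω₄}
  {ω₃,ω₅}  = {ω₅} ∪ {ω₃}
  {ω₃,ω₆}  = {ω₆} ∪ {ω₃}
  {ω₅,ω₆}  = {ω₆} ∪ {ω₅}
  {ω₁,ω₂,ω₃}  = {ω₂} ∪ {ω₁,ω₃}
  {ω₁,ω₂,ω₆}  = {ω₁} ∪ {ω₂,ω₆}
  {ω₁,ω₃,ω₅}  = {ω₅} ∪ {ω₁,ω₃}
  {ω₁,ω₃,ω₆}  = {ω₆} ∪ {ω₁,ω₃}
  {ω₁,ω₄,ω₅}  = ᶜ of {ω₂,ω₃,ω₆}
  {ω₁,ω₄,ω₆}  = ᶜ of {ω₂,ω₃,ω₅}
  {ω₁,ω₅,ω₆}  = {ω₆} ∪ {ω₁,ω₅}
  {ω₂,ω₃,ω₄}  = {ω₃,ω₄} ∪ {ω₂}
  {ω₂,ω₄,ω₅}  = {ω₂,ω₅} ∪ {ω₄,ω₅}
  {ω₂,ω₄,ω₆}  = {ω₂} ∪ {ω₄,ω₆}
  {ω₃,ω₄,ω₅}  = {ω₃,ω₄} ∪ {ω₅}
  {ω₄,ω₅,ω₆}  = {ω₆} ∪ {ω₄,ω₅}
  {ω₁,ω₂,ω₃,ω₄}  = {ω₂} ∪ {ω₁,ω₃,ω₄}
  {ω₁,ω₂,ω₄,ω₅}  = {ω₄,ω₅} ∪ {ω₁,ω₂,ω₅}
  {ω₁,ω₄,ω₅,ω₆}  = {ω₁,ω₅} ∪ {ω₄,ω₆}
  {ω₃,ω₄,ω₅,ω₆}  = {ω₅} ∪ {ω₃,ω₄,ω₆}
  — 60 sets.
Pass 5: 4 new —
  {ω₁,ω₂,ω₄}  = {ω₂} ∪ {ω₁,ω₄}
  {ω₃,ω₅,ω₆}  = {ω₅,ω₆} ∪ {ω₃,ω₅}
  {ω₁,ω₂,ω₄,ω₆}  = ᶜ of {ω₃,ω₅}
  {ω₁,ω₃,ω₅,ω₆}  = ᶜ of {ω₂,ω₄}
  — 64 sets.
Pass 6 adds nothing — fixpoint reached.

σ(𝒢) = { {}, {ω₁}, {ω₂}, {ω₃}, {ω₄}, {ω₅}, {ω₆}, {ω₁,ω₂}, {ω₁,ω₃}, {ω₁,ω₄}, {ω₁,ω₅}, {ω₁,ω₆}, {ω₂,ω₃}, {ω₂,ω₄}, {ω₂,ω₅}, {ω₂,ω₆}, {ω₃,ω₄}, {ω₃,ω₅}, {ω₃,ω₆}, {ω₄,ω₅}, {ω₄,ω₆}, {ω₅,ω₆}, {ω₁,ω₂,ω₃}, {ω₁,ω₂,ω₄}, {ω₁,ω₂,ω₅}, {ω₁,ω₂,ω₆}, {ω₁,ω₃,ω₄}, {ω₁,ω₃,ω₅}, {ω₁,ω₃,ω₆}, {ω₁,ω₄,ω₅}, {ω₁,ω₄,ω₆}, {ω₁,ω₅,ω₆}, {ω₂,ω₃,ω₄}, {ω₂,ω₃,ω₅}, {ω₂,ω₃,ω₆}, {ω₂,ω₄,ω₅}, {ω₂,ω₄,ω₆}, {ω₂,ω₅,ω₆}, {ω₃,ω₄,ω₅}, {ω₃,ω₄,ω₆}, {ω₃,ω₅,ω₆}, {ω₄,ω₅,ω₆}, {ω₁,ω₂,ω₃,ω₄}, {ω₁,ω₂,ω₃,ω₅}, {ω₁,ω₂,ω₃,ω₆}, {ω₁,ω₂,ω₄,ω₅}, {ω₁,ω₂,ω₄,ω₆}, {ω₁,ω₂,ω₅,ω₆}, {ω₁,ω₃,ω₄,ω₅}, {ω₁,ω₃,ω₄,ω₆}, {ω₁,ω₃,ω₅,ω₆}, {ω₁,ω₄,ω₅,ω₆}, {ω₂,ω₃,ω₄,ω₅}, {ω₂,ω₃,ω₄,ω₆}, {ω₂,ω₃,ω₅,ω₆}, {ω₂,ω₄,ω₅,ω₆}, {ω₃,ω₄,ω₅,ω₆}, {ω₁,ω₂,ω₃,ω₄,ω₅}, {ω₁,ω₂,ω₃,ω₄,ω₆}, {ω₁,ω₂,ω₃,ω₅,ω₆}, {ω₁,ω₂,ω₄,ω₅,ω₆}, {ω₁,ω₃,ω₄,ω₅,ω₆}, {ω₂,ω₃,ω₄,ω₅,ω₆}, S }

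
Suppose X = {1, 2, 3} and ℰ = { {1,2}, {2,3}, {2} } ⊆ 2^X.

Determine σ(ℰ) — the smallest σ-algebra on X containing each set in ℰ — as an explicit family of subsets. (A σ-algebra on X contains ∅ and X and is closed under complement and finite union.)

Begin from { ∅, {2}, {1,2}, {2,3}, X } (that is, ℰ plus ∅ and X).
Pass 1: 3 new —
  {1}  = complement {2,3}
  {3}  = complement {1,2}
  {1,3}  = complement {2}
Pass 2: already closed under ᶜ and ∪.

Therefore σ(ℰ) = { ∅, {1}, {2}, {3}, {1,2}, {1,3}, {2,3}, X } (|σ(ℰ)| = 8).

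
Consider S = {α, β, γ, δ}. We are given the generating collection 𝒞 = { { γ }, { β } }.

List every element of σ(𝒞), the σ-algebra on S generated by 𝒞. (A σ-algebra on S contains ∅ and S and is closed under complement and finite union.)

σ(𝒞) = { {}, { β }, { γ }, { α, δ }, { β, γ }, { α, β, δ }, { α, γ, δ }, S }

Trace:
Take S₀ = 𝒞 ∪ {∅, S} = { {}, { β }, { γ }, S }.
Step 1: 3 new —
  { β, γ }  = { γ } ∪ { β }
  { α, β, δ }  = ᶜ of { γ }
  { α, γ, δ }  = ᶜ of { β }
  (now 7)
Step 2 adds 1:
  { α, δ }  = ᶜ of { β, γ }
  (now 8)
Step 3: no new sets; the family is a σ-algebra.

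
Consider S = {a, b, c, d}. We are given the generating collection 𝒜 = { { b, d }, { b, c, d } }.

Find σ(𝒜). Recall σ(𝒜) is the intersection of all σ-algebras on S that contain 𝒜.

Seed the family with 𝒜 together with ∅ and S: { {  }, { b, d }, { b, c, d }, S }.
Pass 1 adds 2:
  { a }  = ᶜ of { b, c, d }
  { a, c }  = ᶜ of { b, d }
  — 6 sets.
Pass 2: 1 new —
  { a, b, d }  = { b, d } ∪ { a }
  — 7 sets.
Pass 3 (1 new):
  { c }  = ᶜ of { a, b, d }
  — 8 sets.
Pass 4: already closed under ᶜ and ∪.

|σ(𝒜)| = 8.  σ(𝒜) = { {  }, { a }, { c }, { a, c }, { b, d }, { a, b, d }, { b, c, d }, S }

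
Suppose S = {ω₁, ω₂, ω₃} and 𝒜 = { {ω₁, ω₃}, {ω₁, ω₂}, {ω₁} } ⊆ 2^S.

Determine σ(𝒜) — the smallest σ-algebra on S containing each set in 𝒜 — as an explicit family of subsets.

Initial family (5 sets): { ∅, {ω₁}, {ω₁, ω₂}, {ω₁, ω₃}, S }.
Round 1: 3 new —
  {ω₂}  = S∖{ω₁, ω₃}
  {ω₃}  = S∖{ω₁, ω₂}
  {ω₂, ω₃}  = S∖{ω₁}
Round 2: closed — nothing new.

σ(𝒜) = { ∅, {ω₁}, {ω₂}, {ω₃}, {ω₁, ω₂}, {ω₁, ω₃}, {ω₂, ω₃}, S }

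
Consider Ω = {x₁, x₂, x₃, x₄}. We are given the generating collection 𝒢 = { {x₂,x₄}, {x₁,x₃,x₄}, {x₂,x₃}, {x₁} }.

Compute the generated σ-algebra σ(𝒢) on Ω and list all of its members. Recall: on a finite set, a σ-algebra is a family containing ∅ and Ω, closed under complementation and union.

Seed the family with 𝒢 together with ∅ and Ω: { {}, {x₁}, {x₂,x₃}, {x₂,x₄}, {x₁,x₃,x₄}, Ω }.
Iteration 1 adds 6:
  {x₂}  = ᶜ of {x₁,x₃,x₄}
  {x₁,x₃}  = ᶜ of {x₂,x₄}
  {x₁,x₄}  = ᶜ of {x₂,x₃}
  {x₁,x₂,x₃}  = {x₂,x₃} ∪ {x₁}
  {x₁,x₂,x₄}  = {x₂,x₄} ∪ {x₁}
  {x₂,x₃,x₄}  = ᶜ of {x₁}
  (now 12)
Iteration 2 adds 3:
  {x₃}  = ᶜ of {x₁,x₂,x₄}
  {x₄}  = ᶜ of {x₁,x₂,x₃}
  {x₁,x₂}  = {x₂} ∪ {x₁}
  (now 15)
Iteration 3 adds 1:
  {x₃,x₄}  = ᶜ of {x₁,x₂}
  (now 16)
Iteration 4: stable.

Therefore σ(𝒢) = { {}, {x₁}, {x₂}, {x₃}, {x₄}, {x₁,x₂}, {x₁,x₃}, {x₁,x₄}, {x₂,x₃}, {x₂,x₄}, {x₃,x₄}, {x₁,x₂,x₃}, {x₁,x₂,x₄}, {x₁,x₃,x₄}, {x₂,x₃,x₄}, Ω } (|σ(𝒢)| = 16).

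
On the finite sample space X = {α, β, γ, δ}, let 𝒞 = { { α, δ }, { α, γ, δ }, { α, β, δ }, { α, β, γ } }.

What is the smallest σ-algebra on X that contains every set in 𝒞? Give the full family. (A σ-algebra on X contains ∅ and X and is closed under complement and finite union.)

Initial family (6 sets): { {}, { α, δ }, { α, β, γ }, { α, β, δ }, { α, γ, δ }, X }.
Iteration 1 adds 4:
  { β }  = complement { α, γ, δ }
  { γ }  = complement { α, β, δ }
  { δ }  = complement { α, β, γ }
  { β, γ }  = complement { α, δ }
  (now 10)
Iteration 2 adds 3:
  { β, δ }  = { β } ∪ { δ }
  { γ, δ }  = { γ } ∪ { δ }
  { β, γ, δ }  = { β, γ } ∪ { δ }
  (now 13)
Iteration 3: 3 new —
  { α }  = complement { β, γ, δ }
  { α, β }  = complement { γ, δ }
  { α, γ }  = complement { β, δ }
  (now 16)
Iteration 4: closed — nothing new.

Therefore σ(𝒞) = { {}, { α }, { β }, { γ }, { δ }, { α, β }, { α, γ }, { α, δ }, { β, γ }, { β, δ }, { γ, δ }, { α, β, γ }, { α, β, δ }, { α, γ, δ }, { β, γ, δ }, X } (|σ(𝒞)| = 16).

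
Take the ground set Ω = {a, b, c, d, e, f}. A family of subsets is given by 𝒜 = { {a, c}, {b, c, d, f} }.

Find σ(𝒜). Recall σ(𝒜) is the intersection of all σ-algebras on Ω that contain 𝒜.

σ(𝒜) = { {}, {a}, {c}, {e}, {a, c}, {a, e}, {c, e}, {a, c, e}, {b, d, f}, {a, b, d, f}, {b, c, d, f}, {b, d, e, f}, {a, b, c, d, f}, {a, b, d, e, f}, {b, c, d, e, f}, Ω }

Trace:
Take S₀ = 𝒜 ∪ {∅, Ω} = { {}, {a, c}, {b, c, d, f}, Ω }.
Iteration 1. New:
  {a, e}  = Ω∖{b, c, d, f}
  {b, d, e, f}  = Ω∖{a, c}
  {a, b, c, d, f}  = {b, c, d, f} ∪ {a, c}
  — 7 sets.
Iteration 2 adds 4:
  {e}  = Ω∖{a, b, c, d, f}
  {a, c, e}  = {a, c} ∪ {a, e}
  {a, b, d, e, f}  = {b, d, e, f} ∪ {a, e}
  {b, c, d, e, f}  = {b, d, e, f} ∪ {b, c, d, f}
  — 11 sets.
Iteration 3. New:
  {a}  = Ω∖{b, c, d, e, f}
  {c}  = Ω∖{a, b, d, e, f}
  {b, d, f}  = Ω∖{a, c, e}
  — 14 sets.
Iteration 4: 2 new —
  {c, e}  = {c} ∪ {e}
  {a, b, d, f}  = {b, d, f} ∪ {a}
  — 16 sets.
Iteration 5 adds nothing — fixpoint reached.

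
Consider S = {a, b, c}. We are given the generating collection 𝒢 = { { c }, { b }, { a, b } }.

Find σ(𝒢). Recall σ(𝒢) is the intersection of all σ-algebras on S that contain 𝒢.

Answer: σ(𝒢) = { {}, { a }, { b }, { c }, { a, b }, { a, c }, { b, c }, S }

Derivation:
Begin from { {}, { b }, { c }, { a, b }, S } (that is, 𝒢 plus ∅ and S).
Step 1 (2 new):
  { a, c }  = { b }ᶜ
  { b, c }  = { c } ∪ { b }
Step 2 (1 new):
  { a }  = { b, c }ᶜ
Step 3: closed — nothing new.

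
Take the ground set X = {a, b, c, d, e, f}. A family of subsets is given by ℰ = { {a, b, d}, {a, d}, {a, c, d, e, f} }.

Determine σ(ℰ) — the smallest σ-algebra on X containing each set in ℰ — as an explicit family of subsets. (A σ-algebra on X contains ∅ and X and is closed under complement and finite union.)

|σ(ℰ)| = 8.  σ(ℰ) = { {}, {b}, {a, d}, {a, b, d}, {c, e, f}, {b, c, e, f}, {a, c, d, e, f}, X }

Working:
Initial family (5 sets): { {}, {a, d}, {a, b, d}, {a, c, d, e, f}, X }.
Round 1 (3 new):
  {b}  = {a, c, d, e, f}ᶜ
  {c, e, f}  = {a, b, d}ᶜ
  {b, c, e, f}  = {a, d}ᶜ
  — 8 sets.
Round 2: already closed under ᶜ and ∪.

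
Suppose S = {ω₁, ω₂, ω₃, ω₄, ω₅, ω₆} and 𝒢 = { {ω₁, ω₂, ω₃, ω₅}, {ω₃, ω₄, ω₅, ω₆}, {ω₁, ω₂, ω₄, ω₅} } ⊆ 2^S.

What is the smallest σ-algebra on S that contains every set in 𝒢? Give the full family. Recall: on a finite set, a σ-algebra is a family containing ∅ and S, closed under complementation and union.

Start: 𝒢 ∪ {∅, S} = { ∅, {ω₁, ω₂, ω₃, ω₅}, {ω₁, ω₂, ω₄, ω₅}, {ω₃, ω₄, ω₅, ω₆}, S }.
Iteration 1: +4 →
  {ω₁, ω₂}  = ᶜ of {ω₃, ω₄, ω₅, ω₆}
  {ω₃, ω₆}  = ᶜ of {ω₁, ω₂, ω₄, ω₅}
  {ω₄, ω₆}  = ᶜ of {ω₁, ω₂, ω₃, ω₅}
  {ω₁, ω₂, ω₃, ω₄, ω₅}  = {ω₁, ω₂, ω₄, ω₅} ∪ {ω₁, ω₂, ω₃, ω₅}
  |family| = 9
Iteration 2. New:
  {ω₆}  = ᶜ of {ω₁, ω₂, ω₃, ω₄, ω₅}
  {ω₃, ω₄, ω₆}  = {ω₃, ω₆} ∪ {ω₄, ω₆}
  {ω₁, ω₂, ω₃, ω₆}  = {ω₁, ω₂} ∪ {ω₃, ω₆}
  {ω₁, ω₂, ω₄, ω₆}  = {ω₁, ω₂} ∪ {ω₄, ω₆}
  {ω₁, ω₂, ω₃, ω₅, ω₆}  = {ω₃, ω₆} ∪ {ω₁, ω₂, ω₃, ω₅}
  {ω₁, ω₂, ω₄, ω₅, ω₆}  = {ω₁, ω₂, ω₄, ω₅} ∪ {ω₄, ω₆}
  |family| = 15
Iteration 3: +7 →
  {ω₃}  = ᶜ of {ω₁, ω₂, ω₄, ω₅, ω₆}
  {ω₄}  = ᶜ of {ω₁, ω₂, ω₃, ω₅, ω₆}
  {ω₃, ω₅}  = ᶜ of {ω₁, ω₂, ω₄, ω₆}
  {ω₄, ω₅}  = ᶜ of {ω₁, ω₂, ω₃, ω₆}
  {ω₁, ω₂, ω₅}  = ᶜ of {ω₃, ω₄, ω₆}
  {ω₁, ω₂, ω₆}  = {ω₁, ω₂} ∪ {ω₆}
  {ω₁, ω₂, ω₃, ω₄, ω₆}  = {ω₁, ω₂, ω₄, ω₆} ∪ {ω₃, ω₆}
  |family| = 22
Iteration 4: 8 new —
  {ω₅}  = ᶜ of {ω₁, ω₂, ω₃, ω₄, ω₆}
  {ω₃, ω₄}  = {ω₃} ∪ {ω₄}
  {ω₁, ω₂, ω₃}  = {ω₁, ω₂} ∪ {ω₃}
  {ω₁, ω₂, ω₄}  = {ω₁, ω₂} ∪ {ω₄}
  {ω₃, ω₄, ω₅}  = ᶜ of {ω₁, ω₂, ω₆}
  {ω₃, ω₅, ω₆}  = {ω₃, ω₅} ∪ {ω₆}
  {ω₄, ω₅, ω₆}  = {ω₄, ω₅} ∪ {ω₄, ω₆}
  {ω₁, ω₂, ω₅, ω₆}  = {ω₆} ∪ {ω₁, ω₂, ω₅}
  |family| = 30
Iteration 5 adds 2:
  {ω₅, ω₆}  = {ω₆} ∪ {ω₅}
  {ω₁, ω₂, ω₃, ω₄}  = {ω₃, ω₄} ∪ {ω₁, ω₂, ω₃}
  |family| = 32
Iteration 6: no new sets; the family is a σ-algebra.

Therefore σ(𝒢) = { ∅, {ω₃}, {ω₄}, {ω₅}, {ω₆}, {ω₁, ω₂}, {ω₃, ω₄}, {ω₃, ω₅}, {ω₃, ω₆}, {ω₄, ω₅}, {ω₄, ω₆}, {ω₅, ω₆}, {ω₁, ω₂, ω₃}, {ω₁, ω₂, ω₄}, {ω₁, ω₂, ω₅}, {ω₁, ω₂, ω₆}, {ω₃, ω₄, ω₅}, {ω₃, ω₄, ω₆}, {ω₃, ω₅, ω₆}, {ω₄, ω₅, ω₆}, {ω₁, ω₂, ω₃, ω₄}, {ω₁, ω₂, ω₃, ω₅}, {ω₁, ω₂, ω₃, ω₆}, {ω₁, ω₂, ω₄, ω₅}, {ω₁, ω₂, ω₄, ω₆}, {ω₁, ω₂, ω₅, ω₆}, {ω₃, ω₄, ω₅, ω₆}, {ω₁, ω₂, ω₃, ω₄, ω₅}, {ω₁, ω₂, ω₃, ω₄, ω₆}, {ω₁, ω₂, ω₃, ω₅, ω₆}, {ω₁, ω₂, ω₄, ω₅, ω₆}, S } (|σ(𝒢)| = 32).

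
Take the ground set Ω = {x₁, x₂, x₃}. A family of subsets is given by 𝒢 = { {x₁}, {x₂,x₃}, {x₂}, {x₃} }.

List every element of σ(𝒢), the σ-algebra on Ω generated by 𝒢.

σ(𝒢) = { {}, {x₁}, {x₂}, {x₃}, {x₁,x₂}, {x₁,x₃}, {x₂,x₃}, Ω }

Derivation:
Begin from { {}, {x₁}, {x₂}, {x₃}, {x₂,x₃}, Ω } (that is, 𝒢 plus ∅ and Ω).
Pass 1 (2 new):
  {x₁,x₂}  = ᶜ of {x₃}
  {x₁,x₃}  = ᶜ of {x₂}
  [8 total]
Pass 2: stable.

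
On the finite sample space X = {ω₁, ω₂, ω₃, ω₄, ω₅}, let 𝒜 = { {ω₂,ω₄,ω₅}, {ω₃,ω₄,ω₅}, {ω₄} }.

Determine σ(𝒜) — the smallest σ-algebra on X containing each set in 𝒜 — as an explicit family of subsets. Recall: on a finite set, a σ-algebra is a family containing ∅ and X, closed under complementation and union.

Start: 𝒜 ∪ {∅, X} = { {}, {ω₄}, {ω₂,ω₄,ω₅}, {ω₃,ω₄,ω₅}, X }.
Iteration 1 adds 4:
  {ω₁,ω₂}  = X∖{ω₃,ω₄,ω₅}
  {ω₁,ω₃}  = X∖{ω₂,ω₄,ω₅}
  {ω₁,ω₂,ω₃,ω₅}  = X∖{ω₄}
  {ω₂,ω₃,ω₄,ω₅}  = {ω₃,ω₄,ω₅} ∪ {ω₂,ω₄,ω₅}
  |family| = 9
Iteration 2 adds 6:
  {ω₁}  = X∖{ω₂,ω₃,ω₄,ω₅}
  {ω₁,ω₂,ω₃}  = {ω₁,ω₂} ∪ {ω₁,ω₃}
  {ω₁,ω₂,ω₄}  = {ω₁,ω₂} ∪ {ω₄}
  {ω₁,ω₃,ω₄}  = {ω₁,ω₃} ∪ {ω₄}
  {ω₁,ω₂,ω₄,ω₅}  = {ω₁,ω₂} ∪ {ω₂,ω₄,ω₅}
  {ω₁,ω₃,ω₄,ω₅}  = {ω₃,ω₄,ω₅} ∪ {ω₁,ω₃}
  |family| = 15
Iteration 3. New:
  {ω₂}  = X∖{ω₁,ω₃,ω₄,ω₅}
  {ω₃}  = X∖{ω₁,ω₂,ω₄,ω₅}
  {ω₁,ω₄}  = {ω₄} ∪ {ω₁}
  {ω₂,ω₅}  = X∖{ω₁,ω₃,ω₄}
  {ω₃,ω₅}  = X∖{ω₁,ω₂,ω₄}
  {ω₄,ω₅}  = X∖{ω₁,ω₂,ω₃}
  {ω₁,ω₂,ω₃,ω₄}  = {ω₁,ω₃,ω₄} ∪ {ω₁,ω₂,ω₃}
  |family| = 22
Iteration 4 adds 8:
  {ω₅}  = X∖{ω₁,ω₂,ω₃,ω₄}
  {ω₂,ω₃}  = {ω₂} ∪ {ω₃}
  {ω₂,ω₄}  = {ω₂} ∪ {ω₄}
  {ω₃,ω₄}  = {ω₃} ∪ {ω₄}
  {ω₁,ω₂,ω₅}  = {ω₂,ω₅} ∪ {ω₁,ω₂}
  {ω₁,ω₃,ω₅}  = {ω₁,ω₃} ∪ {ω₃,ω₅}
  {ω₁,ω₄,ω₅}  = {ω₄,ω₅} ∪ {ω₁,ω₄}
  {ω₂,ω₃,ω₅}  = X∖{ω₁,ω₄}
  |family| = 30
Iteration 5. New:
  {ω₁,ω₅}  = {ω₅} ∪ {ω₁}
  {ω₂,ω₃,ω₄}  = {ω₃,ω₄} ∪ {ω₂}
  |family| = 32
Iteration 6: already closed under ᶜ and ∪.

σ(𝒜) = { {}, {ω₁}, {ω₂}, {ω₃}, {ω₄}, {ω₅}, {ω₁,ω₂}, {ω₁,ω₃}, {ω₁,ω₄}, {ω₁,ω₅}, {ω₂,ω₃}, {ω₂,ω₄}, {ω₂,ω₅}, {ω₃,ω₄}, {ω₃,ω₅}, {ω₄,ω₅}, {ω₁,ω₂,ω₃}, {ω₁,ω₂,ω₄}, {ω₁,ω₂,ω₅}, {ω₁,ω₃,ω₄}, {ω₁,ω₃,ω₅}, {ω₁,ω₄,ω₅}, {ω₂,ω₃,ω₄}, {ω₂,ω₃,ω₅}, {ω₂,ω₄,ω₅}, {ω₃,ω₄,ω₅}, {ω₁,ω₂,ω₃,ω₄}, {ω₁,ω₂,ω₃,ω₅}, {ω₁,ω₂,ω₄,ω₅}, {ω₁,ω₃,ω₄,ω₅}, {ω₂,ω₃,ω₄,ω₅}, X }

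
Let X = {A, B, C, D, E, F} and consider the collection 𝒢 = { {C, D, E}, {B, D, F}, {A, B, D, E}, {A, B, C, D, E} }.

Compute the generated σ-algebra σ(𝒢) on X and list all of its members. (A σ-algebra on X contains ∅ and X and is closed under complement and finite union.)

σ(𝒢) = { {}, {A}, {B}, {C}, {D}, {E}, {F}, {A, B}, {A, C}, {A, D}, {A, E}, {A, F}, {B, C}, {B, D}, {B, E}, {B, F}, {C, D}, {C, E}, {C, F}, {D, E}, {D, F}, {E, F}, {A, B, C}, {A, B, D}, {A, B, E}, {A, B, F}, {A, C, D}, {A, C, E}, {A, C, F}, {A, D, E}, {A, D, F}, {A, E, F}, {B, C, D}, {B, C, E}, {B, C, F}, {B, D, E}, {B, D, F}, {B, E, F}, {C, D, E}, {C, D, F}, {C, E, F}, {D, E, F}, {A, B, C, D}, {A, B, C, E}, {A, B, C, F}, {A, B, D, E}, {A, B, D, F}, {A, B, E, F}, {A, C, D, E}, {A, C, D, F}, {A, C, E, F}, {A, D, E, F}, {B, C, D, E}, {B, C, D, F}, {B, C, E, F}, {B, D, E, F}, {C, D, E, F}, {A, B, C, D, E}, {A, B, C, D, F}, {A, B, C, E, F}, {A, B, D, E, F}, {A, C, D, E, F}, {B, C, D, E, F}, X }

Check:
Take S₀ = 𝒢 ∪ {∅, X} = { {}, {B, D, F}, {C, D, E}, {A, B, D, E}, {A, B, C, D, E}, X }.
Round 1: +6 →
  {F}  = X∖{A, B, C, D, E}
  {C, F}  = X∖{A, B, D, E}
  {A, B, F}  = X∖{C, D, E}
  {A, C, E}  = X∖{B, D, F}
  {A, B, D, E, F}  = {B, D, F} ∪ {A, B, D, E}
  {B, C, D, E, F}  = {B, D, F} ∪ {C, D, E}
Round 2 adds 9:
  {A}  = X∖{B, C, D, E, F}
  {C}  = X∖{A, B, D, E, F}
  {A, B, C, F}  = {C, F} ∪ {A, B, F}
  {A, B, D, F}  = {B, D, F} ∪ {A, B, F}
  {A, C, D, E}  = {C, D, E} ∪ {A, C, E}
  {A, C, E, F}  = {A, C, E} ∪ {F}
  {B, C, D, F}  = {B, D, F} ∪ {C, F}
  {C, D, E, F}  = {C, D, E} ∪ {F}
  {A, B, C, E, F}  = {A, C, E} ∪ {A, B, F}
Round 3 adds 12:
  {D}  = X∖{A, B, C, E, F}
  {A, B}  = X∖{C, D, E, F}
  {A, C}  = {C} ∪ {A}
  {A, E}  = X∖{B, C, D, F}
  {A, F}  = {F} ∪ {A}
  {B, D}  = X∖{A, C, E, F}
  {B, F}  = X∖{A, C, D, E}
  {C, E}  = X∖{A, B, D, F}
  {D, E}  = X∖{A, B, C, F}
  {A, C, F}  = {C, F} ∪ {A}
  {A, B, C, D, F}  = {B, D, F} ∪ {A, B, C, F}
  {A, C, D, E, F}  = {C, D, E} ∪ {A, C, E, F}
Round 4: +26 →
  {B}  = X∖{A, C, D, E, F}
  {E}  = X∖{A, B, C, D, F}
  {A, D}  = {A} ∪ {D}
  {C, D}  = {C} ∪ {D}
  {D, F}  = {F} ∪ {D}
  {A, B, C}  = {A, B} ∪ {C}
  {A, B, D}  = {A, B} ∪ {D}
  {A, B, E}  = {A, B} ∪ {A, E}
  {A, C, D}  = {A, C} ∪ {D}
  {A, D, E}  = {A} ∪ {D, E}
  {A, D, F}  = {A, F} ∪ {D}
  {A, E, F}  = {A, F} ∪ {A, E}
  {B, C, D}  = {C} ∪ {B, D}
  {B, C, F}  = {B, F} ∪ {C}
  {B, D, E}  = X∖{A, C, F}
  {C, D, F}  = {C, F} ∪ {D}
  {C, E, F}  = {F} ∪ {C, E}
  {D, E, F}  = {F} ∪ {D, E}
  {A, B, C, D}  = {A, C} ∪ {B, D}
  {A, B, C, E}  = {A, B} ∪ {A, C, E}
  {A, B, E, F}  = {B, F} ∪ {A, E}
  {A, C, D, F}  = {A, C, F} ∪ {D}
  {A, D, E, F}  = {A, F} ∪ {D, E}
  {B, C, D, E}  = X∖{A, F}
  {B, C, E, F}  = {B, F} ∪ {C, E}
  {B, D, E, F}  = X∖{A, C}
Round 5: +5 →
  {B, C}  = X∖{A, D, E, F}
  {B, E}  = X∖{A, C, D, F}
  {E, F}  = X∖{A, B, C, D}
  {B, C, E}  = X∖{A, D, F}
  {B, E, F}  = X∖{A, C, D}
After Round 6 the family is unchanged; done.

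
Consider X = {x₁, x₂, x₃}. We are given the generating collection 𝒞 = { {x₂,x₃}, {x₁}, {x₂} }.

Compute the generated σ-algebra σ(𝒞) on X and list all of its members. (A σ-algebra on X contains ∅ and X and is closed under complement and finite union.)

σ(𝒞) = { {}, {x₁}, {x₂}, {x₃}, {x₁,x₂}, {x₁,x₃}, {x₂,x₃}, X }

Trace:
Seed the family with 𝒞 together with ∅ and X: { {}, {x₁}, {x₂}, {x₂,x₃}, X }.
Round 1. New:
  {x₁,x₂}  = {x₂} ∪ {x₁}
  {x₁,x₃}  = {x₂}ᶜ
  [7 total]
Round 2. New:
  {x₃}  = {x₁,x₂}ᶜ
  [8 total]
Round 3: already closed under ᶜ and ∪.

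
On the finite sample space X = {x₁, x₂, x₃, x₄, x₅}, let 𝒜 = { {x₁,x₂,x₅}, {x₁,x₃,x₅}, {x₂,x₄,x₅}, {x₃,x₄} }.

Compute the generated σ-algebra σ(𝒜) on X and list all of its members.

Begin from { ∅, {x₃,x₄}, {x₁,x₂,x₅}, {x₁,x₃,x₅}, {x₂,x₄,x₅}, X } (that is, 𝒜 plus ∅ and X).
Pass 1: +6 →
  {x₁,x₃}  = ᶜ of {x₂,x₄,x₅}
  {x₂,x₄}  = ᶜ of {x₁,x₃,x₅}
  {x₁,x₂,x₃,x₅}  = {x₁,x₂,x₅} ∪ {x₁,x₃,x₅}
  {x₁,x₂,x₄,x₅}  = {x₁,x₂,x₅} ∪ {x₂,x₄,x₅}
  {x₁,x₃,x₄,x₅}  = {x₃,x₄} ∪ {x₁,x₃,x₅}
  {x₂,x₃,x₄,x₅}  = {x₃,x₄} ∪ {x₂,x₄,x₅}
  [12 total]
Pass 2 adds 7:
  {x₁}  = ᶜ of {x₂,x₃,x₄,x₅}
  {x₂}  = ᶜ of {x₁,x₃,x₄,x₅}
  {x₃}  = ᶜ of {x₁,x₂,x₄,x₅}
  {x₄}  = ᶜ of {x₁,x₂,x₃,x₅}
  {x₁,x₃,x₄}  = {x₃,x₄} ∪ {x₁,x₃}
  {x₂,x₃,x₄}  = {x₃,x₄} ∪ {x₂,x₄}
  {x₁,x₂,x₃,x₄}  = {x₁,x₃} ∪ {x₂,x₄}
  [19 total]
Pass 3 (8 new):
  {x₅}  = ᶜ of {x₁,x₂,x₃,x₄}
  {x₁,x₂}  = {x₂} ∪ {x₁}
  {x₁,x₄}  = {x₄} ∪ {x₁}
  {x₁,x₅}  = ᶜ of {x₂,x₃,x₄}
  {x₂,x₃}  = {x₂} ∪ {x₃}
  {x₂,x₅}  = ᶜ of {x₁,x₃,x₄}
  {x₁,x₂,x₃}  = {x₂} ∪ {x₁,x₃}
  {x₁,x₂,x₄}  = {x₂,x₄} ∪ {x₁}
  [27 total]
Pass 4. New:
  {x₃,x₅}  = ᶜ of {x₁,x₂,x₄}
  {x₄,x₅}  = ᶜ of {x₁,x₂,x₃}
  {x₁,x₄,x₅}  = ᶜ of {x₂,x₃}
  {x₂,x₃,x₅}  = ᶜ of {x₁,x₄}
  {x₃,x₄,x₅}  = ᶜ of {x₁,x₂}
  [32 total]
After Pass 5 the family is unchanged; done.

Therefore σ(𝒜) = { ∅, {x₁}, {x₂}, {x₃}, {x₄}, {x₅}, {x₁,x₂}, {x₁,x₃}, {x₁,x₄}, {x₁,x₅}, {x₂,x₃}, {x₂,x₄}, {x₂,x₅}, {x₃,x₄}, {x₃,x₅}, {x₄,x₅}, {x₁,x₂,x₃}, {x₁,x₂,x₄}, {x₁,x₂,x₅}, {x₁,x₃,x₄}, {x₁,x₃,x₅}, {x₁,x₄,x₅}, {x₂,x₃,x₄}, {x₂,x₃,x₅}, {x₂,x₄,x₅}, {x₃,x₄,x₅}, {x₁,x₂,x₃,x₄}, {x₁,x₂,x₃,x₅}, {x₁,x₂,x₄,x₅}, {x₁,x₃,x₄,x₅}, {x₂,x₃,x₄,x₅}, X } (|σ(𝒜)| = 32).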